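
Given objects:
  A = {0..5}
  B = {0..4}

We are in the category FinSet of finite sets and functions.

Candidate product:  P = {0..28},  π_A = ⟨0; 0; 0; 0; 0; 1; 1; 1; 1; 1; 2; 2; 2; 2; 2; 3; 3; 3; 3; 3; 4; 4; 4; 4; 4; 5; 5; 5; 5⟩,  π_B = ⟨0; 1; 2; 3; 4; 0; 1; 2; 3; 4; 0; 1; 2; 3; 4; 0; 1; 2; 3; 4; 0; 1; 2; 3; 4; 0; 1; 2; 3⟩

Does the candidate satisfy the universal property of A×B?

Answer: NOT A VALID PRODUCT — |P|=29 ≠ |A|·|B|=30

Trace:
|A|·|B| = 6·5 = 30;  |P| = 29
  → cardinalities differ; no bijection possible.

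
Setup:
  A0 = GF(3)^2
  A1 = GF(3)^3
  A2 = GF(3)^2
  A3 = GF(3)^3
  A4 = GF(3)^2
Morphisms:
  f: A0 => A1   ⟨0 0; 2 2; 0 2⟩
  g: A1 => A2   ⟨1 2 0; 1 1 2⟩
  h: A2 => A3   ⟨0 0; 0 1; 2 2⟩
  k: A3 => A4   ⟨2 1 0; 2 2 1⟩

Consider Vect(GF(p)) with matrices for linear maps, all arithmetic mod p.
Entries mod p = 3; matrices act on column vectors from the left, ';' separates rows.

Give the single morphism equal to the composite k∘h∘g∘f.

  e0=(1,0) f=>(0,2,0) g=>(1,2) h=>(0,2,0) k=>(2,1)
  e1=(0,1) f=>(0,2,2) g=>(1,0) h=>(0,0,2) k=>(0,2)
composite: ⟨2 0; 1 2⟩

Answer: ⟨2 0; 1 2⟩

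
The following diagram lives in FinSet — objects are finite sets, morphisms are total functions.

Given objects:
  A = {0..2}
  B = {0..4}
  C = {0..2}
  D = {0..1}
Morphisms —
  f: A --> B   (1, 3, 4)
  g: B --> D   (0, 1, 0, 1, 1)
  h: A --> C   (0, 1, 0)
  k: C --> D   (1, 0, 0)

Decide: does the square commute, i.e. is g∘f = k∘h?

Answer: DOES NOT COMMUTE

Derivation:
1) trace f;g:
  0 f-->1 g-->1
  1 f-->3 g-->1
  2 f-->4 g-->1
  ⟦path⟧₁ = (1, 1, 1)
2) trace h;k:
  0 h-->0 k-->1
  1 h-->1 k-->0
  2 h-->0 k-->1
  ⟦path⟧₂ = (1, 0, 1)
Equal? NO — does not commute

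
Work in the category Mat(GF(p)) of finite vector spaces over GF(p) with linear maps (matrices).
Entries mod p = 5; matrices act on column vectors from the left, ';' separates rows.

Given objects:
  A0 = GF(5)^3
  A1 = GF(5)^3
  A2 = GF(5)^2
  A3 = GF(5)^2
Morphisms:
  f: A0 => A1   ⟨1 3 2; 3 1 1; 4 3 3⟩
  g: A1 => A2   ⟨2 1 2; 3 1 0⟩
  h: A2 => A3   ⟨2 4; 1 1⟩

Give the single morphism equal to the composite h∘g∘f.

Answer: ⟨0 1 0; 4 3 3⟩

Derivation:
  e0=(1,0,0) f=>(1,3,4) g=>(3,1) h=>(0,4)
  e1=(0,1,0) f=>(3,1,3) g=>(3,0) h=>(1,3)
  e2=(0,0,1) f=>(2,1,3) g=>(1,2) h=>(0,3)
result: ⟨0 1 0; 4 3 3⟩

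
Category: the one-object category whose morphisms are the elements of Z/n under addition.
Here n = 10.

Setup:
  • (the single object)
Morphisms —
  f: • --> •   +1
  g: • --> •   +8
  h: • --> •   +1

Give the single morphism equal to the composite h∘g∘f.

  0 +1≡1 +8≡9 +1≡0  (mod 10)
composite: +0

Answer: +0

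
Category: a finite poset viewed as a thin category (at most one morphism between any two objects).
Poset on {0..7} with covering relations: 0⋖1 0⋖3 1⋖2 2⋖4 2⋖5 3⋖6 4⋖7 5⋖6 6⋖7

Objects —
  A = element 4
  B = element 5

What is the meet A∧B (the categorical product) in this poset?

Answer: A∧B = 2

Derivation:
{x : x≤A ∧ x≤B} = {0,1,2}  (A=4, B=5)
  0 ≤ 2
  1 ≤ 2
  2 ≤ 2
glb = 2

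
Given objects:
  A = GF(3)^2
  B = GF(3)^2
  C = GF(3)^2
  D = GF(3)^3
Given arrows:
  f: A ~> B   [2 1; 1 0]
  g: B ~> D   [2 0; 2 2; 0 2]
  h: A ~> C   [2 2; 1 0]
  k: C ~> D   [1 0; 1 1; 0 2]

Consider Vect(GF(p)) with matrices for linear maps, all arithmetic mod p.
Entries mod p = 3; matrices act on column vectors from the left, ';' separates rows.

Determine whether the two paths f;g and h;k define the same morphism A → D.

Answer: DOES NOT COMMUTE

Trace:
Path 1 = f;g:
  e0=(1,0) f~>(2,1) g~>(1,0,2)
  e1=(0,1) f~>(1,0) g~>(2,2,0)
  ⟦path⟧₁ = [1 2; 0 2; 2 0]
Path 2 = h;k:
  e0=(1,0) h~>(2,1) k~>(2,0,2)
  e1=(0,1) h~>(2,0) k~>(2,2,0)
  ⟦path⟧₂ = [2 2; 0 2; 2 0]
Equal? distinct morphisms ✗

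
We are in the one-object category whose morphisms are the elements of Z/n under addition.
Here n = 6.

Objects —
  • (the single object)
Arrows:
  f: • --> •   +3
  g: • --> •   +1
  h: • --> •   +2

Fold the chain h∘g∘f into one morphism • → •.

  0 +3≡3 +1≡4 +2≡0  (mod 6)
⟦path⟧: +0

Answer: +0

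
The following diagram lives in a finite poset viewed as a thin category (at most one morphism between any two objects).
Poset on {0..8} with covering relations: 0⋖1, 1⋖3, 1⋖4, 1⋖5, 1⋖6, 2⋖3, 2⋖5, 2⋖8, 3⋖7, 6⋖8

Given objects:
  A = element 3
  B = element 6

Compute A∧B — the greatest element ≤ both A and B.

Answer: A∧B = 1

Trace:
Common predecessors of 3,6: {0,1}
  0 ≤ 1
  1 ≤ 1
glb = 1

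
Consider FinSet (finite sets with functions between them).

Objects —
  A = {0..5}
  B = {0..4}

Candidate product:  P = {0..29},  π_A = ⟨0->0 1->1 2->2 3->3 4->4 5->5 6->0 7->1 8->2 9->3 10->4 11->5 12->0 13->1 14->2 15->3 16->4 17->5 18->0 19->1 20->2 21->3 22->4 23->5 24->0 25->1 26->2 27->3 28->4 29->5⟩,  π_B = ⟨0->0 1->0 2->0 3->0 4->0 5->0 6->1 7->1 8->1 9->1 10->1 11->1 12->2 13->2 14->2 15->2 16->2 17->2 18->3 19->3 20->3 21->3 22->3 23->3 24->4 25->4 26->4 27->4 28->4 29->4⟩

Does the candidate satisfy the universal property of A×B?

|A|·|B| = 6·5 = 30;  |P| = 30
Check the pairing map k ↦ (π_A(k), π_B(k)):
  0 -> (0,0)
  1 -> (1,0)
  2 -> (2,0)
  3 -> (3,0)
  4 -> (4,0)
  5 -> (5,0)
  6 -> (0,1)
  7 -> (1,1)
  8 -> (2,1)
  9 -> (3,1)
  10 -> (4,1)
  11 -> (5,1)
  12 -> (0,2)
  13 -> (1,2)
  14 -> (2,2)
  15 -> (3,2)
  16 -> (4,2)
  17 -> (5,2)
  18 -> (0,3)
  19 -> (1,3)
  20 -> (2,3)
  21 -> (3,3)
  22 -> (4,3)
  23 -> (5,3)
  24 -> (0,4)
  25 -> (1,4)
  26 -> (2,4)
  27 -> (3,4)
  28 -> (4,4)
  29 -> (5,4)
distinct pairs in image: 30 / 30 needed
  → bijection onto A×B; projections well-typed.

Answer: VALID PRODUCT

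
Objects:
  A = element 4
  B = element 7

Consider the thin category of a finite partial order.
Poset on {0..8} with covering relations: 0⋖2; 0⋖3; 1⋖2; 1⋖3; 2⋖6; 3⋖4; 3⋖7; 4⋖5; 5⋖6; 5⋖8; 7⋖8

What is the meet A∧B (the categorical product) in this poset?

Common predecessors of 4,7: {0,1,3}
  0 <= 3
  1 <= 3
  3 <= 3
glb = 3

Answer: A∧B = 3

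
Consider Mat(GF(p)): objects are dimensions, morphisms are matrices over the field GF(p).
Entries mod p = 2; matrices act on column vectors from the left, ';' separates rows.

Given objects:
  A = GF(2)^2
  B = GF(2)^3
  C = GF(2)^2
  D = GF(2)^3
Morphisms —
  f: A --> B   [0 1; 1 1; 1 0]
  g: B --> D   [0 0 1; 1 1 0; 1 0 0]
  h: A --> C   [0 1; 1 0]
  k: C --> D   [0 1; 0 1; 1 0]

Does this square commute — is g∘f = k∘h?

Path 1 = f;g:
  e0=(1,0) f-->(0,1,1) g-->(1,1,0)
  e1=(0,1) f-->(1,1,0) g-->(0,0,1)
  result₁ = [1 0; 1 0; 0 1]
Path 2 = h;k:
  e0=(1,0) h-->(0,1) k-->(1,1,0)
  e1=(0,1) h-->(1,0) k-->(0,0,1)
  result₂ = [1 0; 1 0; 0 1]
Equal? equal; square commutes

Answer: COMMUTES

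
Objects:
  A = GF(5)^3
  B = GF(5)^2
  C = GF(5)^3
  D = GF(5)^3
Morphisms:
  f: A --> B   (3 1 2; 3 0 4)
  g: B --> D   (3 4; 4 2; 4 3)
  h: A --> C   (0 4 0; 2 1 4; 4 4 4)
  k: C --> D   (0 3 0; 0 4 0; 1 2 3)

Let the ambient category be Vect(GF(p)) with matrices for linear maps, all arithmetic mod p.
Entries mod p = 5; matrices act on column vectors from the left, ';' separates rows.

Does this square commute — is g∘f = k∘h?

1) trace f;g:
  e0=⟨1,0,0⟩ f-->⟨3,3⟩ g-->⟨1,3,1⟩
  e1=⟨0,1,0⟩ f-->⟨1,0⟩ g-->⟨3,4,4⟩
  e2=⟨0,0,1⟩ f-->⟨2,4⟩ g-->⟨2,1,0⟩
  composite₁ = (1 3 2; 3 4 1; 1 4 0)
2) trace h;k:
  e0=⟨1,0,0⟩ h-->⟨0,2,4⟩ k-->⟨1,3,1⟩
  e1=⟨0,1,0⟩ h-->⟨4,1,4⟩ k-->⟨3,4,3⟩
  e2=⟨0,0,1⟩ h-->⟨0,4,4⟩ k-->⟨2,1,0⟩
  composite₂ = (1 3 2; 3 4 1; 1 3 0)
Equal? NO — does not commute

Answer: DOES NOT COMMUTE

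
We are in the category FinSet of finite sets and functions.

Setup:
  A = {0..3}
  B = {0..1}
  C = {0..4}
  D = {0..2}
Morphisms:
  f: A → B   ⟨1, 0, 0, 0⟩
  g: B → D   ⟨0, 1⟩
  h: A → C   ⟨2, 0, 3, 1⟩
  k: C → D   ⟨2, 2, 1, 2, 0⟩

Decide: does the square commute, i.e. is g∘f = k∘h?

Answer: DOES NOT COMMUTE

Trace:
Along f;g (path 1):
  0 f→1 g→1
  1 f→0 g→0
  2 f→0 g→0
  3 f→0 g→0
  ⟦path⟧₁ = ⟨1, 0, 0, 0⟩
Along h;k (path 2):
  0 h→2 k→1
  1 h→0 k→2
  2 h→3 k→2
  3 h→1 k→2
  ⟦path⟧₂ = ⟨1, 2, 2, 2⟩
Equal? NO — does not commute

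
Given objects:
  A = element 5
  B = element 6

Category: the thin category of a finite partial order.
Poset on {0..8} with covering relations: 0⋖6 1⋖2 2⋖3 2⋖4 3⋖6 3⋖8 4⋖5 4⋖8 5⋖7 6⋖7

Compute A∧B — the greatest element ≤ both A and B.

Common predecessors of 5,6: {1,2}
  1 ≤ 2
  2 ≤ 2
glb = 2

Answer: A∧B = 2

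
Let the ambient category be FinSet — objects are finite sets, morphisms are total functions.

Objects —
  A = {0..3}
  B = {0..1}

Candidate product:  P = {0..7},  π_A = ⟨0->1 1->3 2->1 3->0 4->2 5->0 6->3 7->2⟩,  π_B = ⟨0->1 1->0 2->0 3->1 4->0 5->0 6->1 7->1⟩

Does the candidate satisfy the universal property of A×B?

|A|·|B| = 4·2 = 8;  |P| = 8
Check the pairing map k ↦ (π_A(k), π_B(k)):
  0 -> (1,1)
  1 -> (3,0)
  2 -> (1,0)
  3 -> (0,1)
  4 -> (2,0)
  5 -> (0,0)
  6 -> (3,1)
  7 -> (2,1)
distinct pairs in image: 8 / 8 needed
  → bijection onto A×B; projections well-typed.

Answer: VALID PRODUCT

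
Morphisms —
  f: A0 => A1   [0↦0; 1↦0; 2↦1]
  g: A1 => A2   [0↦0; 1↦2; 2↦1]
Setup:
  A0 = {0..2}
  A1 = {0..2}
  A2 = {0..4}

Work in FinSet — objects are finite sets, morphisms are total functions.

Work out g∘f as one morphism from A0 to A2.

  0 f=>0 g=>0
  1 f=>0 g=>0
  2 f=>1 g=>2
result: [0↦0; 1↦0; 2↦2]

Answer: [0↦0; 1↦0; 2↦2]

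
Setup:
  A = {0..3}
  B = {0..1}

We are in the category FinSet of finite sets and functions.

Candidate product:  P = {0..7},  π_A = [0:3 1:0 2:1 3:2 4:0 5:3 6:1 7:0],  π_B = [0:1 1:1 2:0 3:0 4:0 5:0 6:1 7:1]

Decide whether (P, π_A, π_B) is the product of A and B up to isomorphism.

|A|·|B| = 4·2 = 8;  |P| = 8
Check the pairing map k ↦ (π_A(k), π_B(k)):
  0 : (3,1)
  1 : (0,1)
  2 : (1,0)
  3 : (2,0)
  4 : (0,0)
  5 : (3,0)
  6 : (1,1)
  7 : (0,1)  ✗ repeats pair of k=1
distinct pairs in image: 7 / 8 needed
  → (0,1) hit at k=1 and k=7

Answer: NOT A VALID PRODUCT — duplicate pair at indices 7,1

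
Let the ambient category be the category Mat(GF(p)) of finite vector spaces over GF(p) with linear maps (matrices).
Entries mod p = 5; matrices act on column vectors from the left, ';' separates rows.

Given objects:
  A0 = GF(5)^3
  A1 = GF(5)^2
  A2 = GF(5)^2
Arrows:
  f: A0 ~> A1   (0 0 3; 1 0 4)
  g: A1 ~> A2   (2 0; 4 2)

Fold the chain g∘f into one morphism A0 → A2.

  e0=(1,0,0) f~>(0,1) g~>(0,2)
  e1=(0,1,0) f~>(0,0) g~>(0,0)
  e2=(0,0,1) f~>(3,4) g~>(1,0)
⟦path⟧: (0 0 1; 2 0 0)

Answer: (0 0 1; 2 0 0)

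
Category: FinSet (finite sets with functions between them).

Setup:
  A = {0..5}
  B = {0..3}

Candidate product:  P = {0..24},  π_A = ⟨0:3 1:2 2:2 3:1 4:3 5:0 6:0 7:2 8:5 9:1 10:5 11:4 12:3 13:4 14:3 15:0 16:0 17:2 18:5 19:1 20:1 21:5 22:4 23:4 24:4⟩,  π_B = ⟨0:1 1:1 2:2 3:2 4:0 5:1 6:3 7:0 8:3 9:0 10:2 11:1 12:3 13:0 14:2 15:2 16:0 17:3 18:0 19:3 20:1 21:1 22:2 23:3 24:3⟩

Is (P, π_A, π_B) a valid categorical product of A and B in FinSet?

Answer: NOT A VALID PRODUCT — |P|=25 ≠ |A|·|B|=24

Work:
|A|·|B| = 6·4 = 24;  |P| = 25
  → cardinalities differ; no bijection possible.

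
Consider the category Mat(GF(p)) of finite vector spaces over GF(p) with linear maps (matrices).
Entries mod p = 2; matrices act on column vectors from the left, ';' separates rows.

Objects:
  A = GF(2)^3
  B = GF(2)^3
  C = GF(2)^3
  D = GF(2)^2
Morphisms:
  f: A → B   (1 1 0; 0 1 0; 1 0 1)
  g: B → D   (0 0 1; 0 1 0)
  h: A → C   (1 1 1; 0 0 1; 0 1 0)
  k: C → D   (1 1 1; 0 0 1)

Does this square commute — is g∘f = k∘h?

Answer: DOES NOT COMMUTE

Derivation:
Path 1 = f;g:
  e0=(1,0,0) f→(1,0,1) g→(1,0)
  e1=(0,1,0) f→(1,1,0) g→(0,1)
  e2=(0,0,1) f→(0,0,1) g→(1,0)
  ⟦path⟧₁ = (1 0 1; 0 1 0)
Path 2 = h;k:
  e0=(1,0,0) h→(1,0,0) k→(1,0)
  e1=(0,1,0) h→(1,0,1) k→(0,1)
  e2=(0,0,1) h→(1,1,0) k→(0,0)
  ⟦path⟧₂ = (1 0 0; 0 1 0)
Equal? distinct morphisms ✗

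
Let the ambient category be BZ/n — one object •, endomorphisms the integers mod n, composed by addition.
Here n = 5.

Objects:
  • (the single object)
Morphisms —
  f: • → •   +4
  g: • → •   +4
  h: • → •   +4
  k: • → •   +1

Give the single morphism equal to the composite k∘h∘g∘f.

  0 +4≡4 +4≡3 +4≡2 +1≡3  (mod 5)
composite: +3

Answer: +3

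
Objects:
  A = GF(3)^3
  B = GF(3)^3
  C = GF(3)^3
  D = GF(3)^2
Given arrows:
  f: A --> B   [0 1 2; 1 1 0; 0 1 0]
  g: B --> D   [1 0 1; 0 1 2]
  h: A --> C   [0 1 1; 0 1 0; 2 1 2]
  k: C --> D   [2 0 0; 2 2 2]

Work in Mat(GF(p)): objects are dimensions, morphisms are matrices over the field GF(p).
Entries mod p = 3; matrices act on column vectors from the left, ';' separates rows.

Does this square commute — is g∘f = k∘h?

Path 1 = f;g:
  e0=[1,0,0] f-->[0,1,0] g-->[0,1]
  e1=[0,1,0] f-->[1,1,1] g-->[2,0]
  e2=[0,0,1] f-->[2,0,0] g-->[2,0]
  composite₁ = [0 2 2; 1 0 0]
Path 2 = h;k:
  e0=[1,0,0] h-->[0,0,2] k-->[0,1]
  e1=[0,1,0] h-->[1,1,1] k-->[2,0]
  e2=[0,0,1] h-->[1,0,2] k-->[2,0]
  composite₂ = [0 2 2; 1 0 0]
Equal? equal; square commutes

Answer: COMMUTES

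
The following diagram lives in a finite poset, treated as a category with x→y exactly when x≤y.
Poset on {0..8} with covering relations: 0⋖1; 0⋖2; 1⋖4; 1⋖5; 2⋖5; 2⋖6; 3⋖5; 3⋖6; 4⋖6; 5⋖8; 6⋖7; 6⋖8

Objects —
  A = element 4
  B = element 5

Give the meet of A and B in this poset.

Answer: A∧B = 1

Work:
Lower bounds of A=4 and B=5: {0,1}
  0 ≤ 1
  1 ≤ 1
glb = 1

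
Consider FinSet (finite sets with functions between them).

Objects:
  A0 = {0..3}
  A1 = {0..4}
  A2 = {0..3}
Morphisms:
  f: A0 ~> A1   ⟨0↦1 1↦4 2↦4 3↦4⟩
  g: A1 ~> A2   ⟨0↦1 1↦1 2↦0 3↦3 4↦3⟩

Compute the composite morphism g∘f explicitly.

  0 f~>1 g~>1
  1 f~>4 g~>3
  2 f~>4 g~>3
  3 f~>4 g~>3
⟦path⟧: ⟨0↦1 1↦3 2↦3 3↦3⟩

Answer: ⟨0↦1 1↦3 2↦3 3↦3⟩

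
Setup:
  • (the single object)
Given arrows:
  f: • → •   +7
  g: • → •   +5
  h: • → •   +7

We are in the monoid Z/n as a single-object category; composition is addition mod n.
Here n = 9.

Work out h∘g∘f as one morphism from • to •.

Answer: +1

Trace:
  0 +7≡7 +5≡3 +7≡1  (mod 9)
composite: +1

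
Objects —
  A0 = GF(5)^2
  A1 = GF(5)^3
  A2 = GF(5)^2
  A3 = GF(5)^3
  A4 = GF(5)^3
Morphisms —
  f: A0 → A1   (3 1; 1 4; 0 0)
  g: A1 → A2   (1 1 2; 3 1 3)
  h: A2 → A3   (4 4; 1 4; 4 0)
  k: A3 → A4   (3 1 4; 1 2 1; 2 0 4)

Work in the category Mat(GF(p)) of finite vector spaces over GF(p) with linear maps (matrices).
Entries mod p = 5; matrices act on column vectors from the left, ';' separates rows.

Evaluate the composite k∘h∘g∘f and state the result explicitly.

Answer: (1 2; 0 4; 1 1)

Derivation:
  e0=(1,0) f→(3,1,0) g→(4,0) h→(1,4,1) k→(1,0,1)
  e1=(0,1) f→(1,4,0) g→(0,2) h→(3,3,0) k→(2,4,1)
result: (1 2; 0 4; 1 1)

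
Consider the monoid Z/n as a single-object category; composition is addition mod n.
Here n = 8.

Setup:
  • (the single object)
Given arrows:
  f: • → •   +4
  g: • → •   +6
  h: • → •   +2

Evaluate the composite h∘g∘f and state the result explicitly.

Answer: +4

Trace:
  0 +4≡4 +6≡2 +2≡4  (mod 8)
result: +4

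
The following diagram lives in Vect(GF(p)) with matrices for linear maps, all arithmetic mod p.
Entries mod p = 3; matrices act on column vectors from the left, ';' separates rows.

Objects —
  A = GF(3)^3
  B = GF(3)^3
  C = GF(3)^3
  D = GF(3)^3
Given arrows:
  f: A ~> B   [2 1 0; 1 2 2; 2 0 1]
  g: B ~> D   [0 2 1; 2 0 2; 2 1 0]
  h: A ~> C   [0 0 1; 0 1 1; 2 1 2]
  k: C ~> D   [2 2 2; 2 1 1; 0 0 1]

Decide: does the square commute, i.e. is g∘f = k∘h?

1) trace f;g:
  e0=⟨1,0,0⟩ f~>⟨2,1,2⟩ g~>⟨1,2,2⟩
  e1=⟨0,1,0⟩ f~>⟨1,2,0⟩ g~>⟨1,2,1⟩
  e2=⟨0,0,1⟩ f~>⟨0,2,1⟩ g~>⟨2,2,2⟩
  composite₁ = [1 1 2; 2 2 2; 2 1 2]
2) trace h;k:
  e0=⟨1,0,0⟩ h~>⟨0,0,2⟩ k~>⟨1,2,2⟩
  e1=⟨0,1,0⟩ h~>⟨0,1,1⟩ k~>⟨1,2,1⟩
  e2=⟨0,0,1⟩ h~>⟨1,1,2⟩ k~>⟨2,2,2⟩
  composite₂ = [1 1 2; 2 2 2; 2 1 2]
Equal? same morphism ✓

Answer: COMMUTES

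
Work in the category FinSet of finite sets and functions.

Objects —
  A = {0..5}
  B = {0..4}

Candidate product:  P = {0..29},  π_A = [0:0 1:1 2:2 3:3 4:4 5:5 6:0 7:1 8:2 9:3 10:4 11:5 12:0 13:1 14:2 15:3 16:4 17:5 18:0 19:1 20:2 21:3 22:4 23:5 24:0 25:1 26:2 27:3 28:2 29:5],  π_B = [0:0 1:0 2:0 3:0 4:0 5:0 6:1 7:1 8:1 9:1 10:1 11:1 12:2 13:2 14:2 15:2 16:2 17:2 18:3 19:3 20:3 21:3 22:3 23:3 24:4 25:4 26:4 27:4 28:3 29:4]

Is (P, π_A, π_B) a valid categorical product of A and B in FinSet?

|A|·|B| = 6·5 = 30;  |P| = 30
Check the pairing map k ↦ (π_A(k), π_B(k)):
  0 : (0,0)
  1 : (1,0)
  2 : (2,0)
  3 : (3,0)
  4 : (4,0)
  5 : (5,0)
  6 : (0,1)
  7 : (1,1)
  8 : (2,1)
  9 : (3,1)
  10 : (4,1)
  11 : (5,1)
  12 : (0,2)
  13 : (1,2)
  14 : (2,2)
  15 : (3,2)
  16 : (4,2)
  17 : (5,2)
  18 : (0,3)
  19 : (1,3)
  20 : (2,3)
  21 : (3,3)
  22 : (4,3)
  23 : (5,3)
  24 : (0,4)
  25 : (1,4)
  26 : (2,4)
  27 : (3,4)
  28 : (2,3)  ✗ repeats pair of k=20
  29 : (5,4)
distinct pairs in image: 29 / 30 needed
  → (2,3) hit at k=20 and k=28

Answer: NOT A VALID PRODUCT — duplicate pair at indices 20,28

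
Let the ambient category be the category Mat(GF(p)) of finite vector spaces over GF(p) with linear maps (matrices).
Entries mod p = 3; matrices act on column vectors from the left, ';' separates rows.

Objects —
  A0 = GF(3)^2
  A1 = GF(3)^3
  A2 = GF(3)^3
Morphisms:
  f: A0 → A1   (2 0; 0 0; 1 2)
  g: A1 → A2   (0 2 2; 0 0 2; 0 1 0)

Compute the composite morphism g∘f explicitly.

Answer: (2 1; 2 1; 0 0)

Work:
  e0=⟨1,0⟩ f→⟨2,0,1⟩ g→⟨2,2,0⟩
  e1=⟨0,1⟩ f→⟨0,0,2⟩ g→⟨1,1,0⟩
composite: (2 1; 2 1; 0 0)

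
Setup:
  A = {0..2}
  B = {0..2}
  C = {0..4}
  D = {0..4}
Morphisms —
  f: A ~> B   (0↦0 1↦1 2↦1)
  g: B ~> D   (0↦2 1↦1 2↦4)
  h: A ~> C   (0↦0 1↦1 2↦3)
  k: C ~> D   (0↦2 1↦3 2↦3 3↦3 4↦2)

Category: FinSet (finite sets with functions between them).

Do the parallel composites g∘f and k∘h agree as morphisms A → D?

1) trace f;g:
  0 f~>0 g~>2
  1 f~>1 g~>1
  2 f~>1 g~>1
  result₁ = (0↦2 1↦1 2↦1)
2) trace h;k:
  0 h~>0 k~>2
  1 h~>1 k~>3
  2 h~>3 k~>3
  result₂ = (0↦2 1↦3 2↦3)
Equal? distinct morphisms ✗

Answer: DOES NOT COMMUTE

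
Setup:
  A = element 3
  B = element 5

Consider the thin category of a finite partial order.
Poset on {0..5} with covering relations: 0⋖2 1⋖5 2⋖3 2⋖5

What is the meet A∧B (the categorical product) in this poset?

Lower bounds of A=3 and B=5: {0,2}
  0 ⊑ 2
  2 ⊑ 2
glb = 2

Answer: A∧B = 2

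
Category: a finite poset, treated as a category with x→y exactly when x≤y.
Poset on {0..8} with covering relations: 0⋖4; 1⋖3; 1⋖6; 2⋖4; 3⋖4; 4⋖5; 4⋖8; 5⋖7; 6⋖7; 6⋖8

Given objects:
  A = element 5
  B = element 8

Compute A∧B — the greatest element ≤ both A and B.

Lower bounds of A=5 and B=8: {0,1,2,3,4}
  0 ⊑ 4
  1 ⊑ 4
  2 ⊑ 4
  3 ⊑ 4
  4 ⊑ 4
glb = 4

Answer: A∧B = 4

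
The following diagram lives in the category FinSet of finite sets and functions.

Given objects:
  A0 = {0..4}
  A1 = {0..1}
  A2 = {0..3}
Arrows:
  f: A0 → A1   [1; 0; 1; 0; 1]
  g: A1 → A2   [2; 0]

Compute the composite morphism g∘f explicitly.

  0 f→1 g→0
  1 f→0 g→2
  2 f→1 g→0
  3 f→0 g→2
  4 f→1 g→0
composite: [0; 2; 0; 2; 0]

Answer: [0; 2; 0; 2; 0]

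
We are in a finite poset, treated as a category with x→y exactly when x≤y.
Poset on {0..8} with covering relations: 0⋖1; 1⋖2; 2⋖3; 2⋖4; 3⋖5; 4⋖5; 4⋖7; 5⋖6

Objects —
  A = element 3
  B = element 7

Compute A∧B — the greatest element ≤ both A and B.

Answer: A∧B = 2

Derivation:
{x : x≤A ∧ x≤B} = {0,1,2}  (A=3, B=7)
  0 ≤ 2
  1 ≤ 2
  2 ≤ 2
glb = 2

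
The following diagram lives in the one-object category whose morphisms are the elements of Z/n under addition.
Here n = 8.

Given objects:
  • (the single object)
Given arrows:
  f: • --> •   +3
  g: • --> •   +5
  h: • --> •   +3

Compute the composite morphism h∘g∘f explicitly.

  0 +3≡3 +5≡0 +3≡3  (mod 8)
composite: +3

Answer: +3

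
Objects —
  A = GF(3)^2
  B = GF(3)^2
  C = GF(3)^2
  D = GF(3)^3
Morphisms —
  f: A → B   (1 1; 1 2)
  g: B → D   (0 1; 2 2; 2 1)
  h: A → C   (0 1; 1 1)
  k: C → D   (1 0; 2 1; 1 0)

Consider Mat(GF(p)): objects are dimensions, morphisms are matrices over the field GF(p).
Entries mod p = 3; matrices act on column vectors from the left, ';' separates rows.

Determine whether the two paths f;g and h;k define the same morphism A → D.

Answer: DOES NOT COMMUTE

Derivation:
Along f;g (path 1):
  e0=⟨1,0⟩ f→⟨1,1⟩ g→⟨1,1,0⟩
  e1=⟨0,1⟩ f→⟨1,2⟩ g→⟨2,0,1⟩
  composite₁ = (1 2; 1 0; 0 1)
Along h;k (path 2):
  e0=⟨1,0⟩ h→⟨0,1⟩ k→⟨0,1,0⟩
  e1=⟨0,1⟩ h→⟨1,1⟩ k→⟨1,0,1⟩
  composite₂ = (0 1; 1 0; 0 1)
Equal? differ; not commutative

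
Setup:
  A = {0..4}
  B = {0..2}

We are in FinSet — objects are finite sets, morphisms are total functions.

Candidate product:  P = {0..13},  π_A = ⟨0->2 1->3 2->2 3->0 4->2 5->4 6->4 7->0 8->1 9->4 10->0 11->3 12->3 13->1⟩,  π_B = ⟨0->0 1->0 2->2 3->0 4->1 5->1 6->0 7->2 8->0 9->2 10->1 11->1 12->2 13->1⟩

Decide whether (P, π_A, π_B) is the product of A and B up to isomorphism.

Answer: NOT A VALID PRODUCT — |P|=14 ≠ |A|·|B|=15

Trace:
|A|·|B| = 5·3 = 15;  |P| = 14
  → cardinalities differ; no bijection possible.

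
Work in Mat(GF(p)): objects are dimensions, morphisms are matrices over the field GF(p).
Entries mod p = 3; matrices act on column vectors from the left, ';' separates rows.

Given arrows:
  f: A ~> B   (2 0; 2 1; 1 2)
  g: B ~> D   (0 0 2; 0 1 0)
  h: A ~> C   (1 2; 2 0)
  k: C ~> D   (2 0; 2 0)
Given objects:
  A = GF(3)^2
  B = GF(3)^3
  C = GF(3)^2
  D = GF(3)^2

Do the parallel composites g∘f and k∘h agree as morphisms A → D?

Answer: COMMUTES

Work:
1) trace f;g:
  e0=(1,0) f~>(2,2,1) g~>(2,2)
  e1=(0,1) f~>(0,1,2) g~>(1,1)
  composite₁ = (2 1; 2 1)
2) trace h;k:
  e0=(1,0) h~>(1,2) k~>(2,2)
  e1=(0,1) h~>(2,0) k~>(1,1)
  composite₂ = (2 1; 2 1)
Equal? equal; square commutes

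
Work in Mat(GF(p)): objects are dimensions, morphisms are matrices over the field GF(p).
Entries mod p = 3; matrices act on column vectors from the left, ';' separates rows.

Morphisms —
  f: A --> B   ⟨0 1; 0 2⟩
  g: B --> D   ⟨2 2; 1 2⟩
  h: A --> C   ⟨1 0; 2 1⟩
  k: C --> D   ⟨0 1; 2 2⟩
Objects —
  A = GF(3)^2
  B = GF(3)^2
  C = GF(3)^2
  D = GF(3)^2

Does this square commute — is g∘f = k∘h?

Path 1 = f;g:
  e0=⟨1,0⟩ f-->⟨0,0⟩ g-->⟨0,0⟩
  e1=⟨0,1⟩ f-->⟨1,2⟩ g-->⟨0,2⟩
  ⟦path⟧₁ = ⟨0 0; 0 2⟩
Path 2 = h;k:
  e0=⟨1,0⟩ h-->⟨1,2⟩ k-->⟨2,0⟩
  e1=⟨0,1⟩ h-->⟨0,1⟩ k-->⟨1,2⟩
  ⟦path⟧₂ = ⟨2 1; 0 2⟩
Equal? differ; not commutative

Answer: DOES NOT COMMUTE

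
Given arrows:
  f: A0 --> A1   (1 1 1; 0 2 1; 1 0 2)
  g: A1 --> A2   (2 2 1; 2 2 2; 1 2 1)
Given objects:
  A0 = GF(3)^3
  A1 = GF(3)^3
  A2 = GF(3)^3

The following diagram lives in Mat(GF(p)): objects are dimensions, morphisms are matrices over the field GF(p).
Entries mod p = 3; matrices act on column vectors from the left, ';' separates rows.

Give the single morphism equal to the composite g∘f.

  e0=⟨1,0,0⟩ f-->⟨1,0,1⟩ g-->⟨0,1,2⟩
  e1=⟨0,1,0⟩ f-->⟨1,2,0⟩ g-->⟨0,0,2⟩
  e2=⟨0,0,1⟩ f-->⟨1,1,2⟩ g-->⟨0,2,2⟩
composite: (0 0 0; 1 0 2; 2 2 2)

Answer: (0 0 0; 1 0 2; 2 2 2)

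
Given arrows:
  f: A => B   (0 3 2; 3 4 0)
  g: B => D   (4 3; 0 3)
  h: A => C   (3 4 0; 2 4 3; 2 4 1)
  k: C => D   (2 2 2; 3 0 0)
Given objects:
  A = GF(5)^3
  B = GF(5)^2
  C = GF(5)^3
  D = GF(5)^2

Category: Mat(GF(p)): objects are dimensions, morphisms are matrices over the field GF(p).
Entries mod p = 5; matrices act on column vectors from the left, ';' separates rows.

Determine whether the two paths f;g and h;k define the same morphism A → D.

Path 1 = f;g:
  e0=(1,0,0) f=>(0,3) g=>(4,4)
  e1=(0,1,0) f=>(3,4) g=>(4,2)
  e2=(0,0,1) f=>(2,0) g=>(3,0)
  result₁ = (4 4 3; 4 2 0)
Path 2 = h;k:
  e0=(1,0,0) h=>(3,2,2) k=>(4,4)
  e1=(0,1,0) h=>(4,4,4) k=>(4,2)
  e2=(0,0,1) h=>(0,3,1) k=>(3,0)
  result₂ = (4 4 3; 4 2 0)
Equal? YES — commutes

Answer: COMMUTES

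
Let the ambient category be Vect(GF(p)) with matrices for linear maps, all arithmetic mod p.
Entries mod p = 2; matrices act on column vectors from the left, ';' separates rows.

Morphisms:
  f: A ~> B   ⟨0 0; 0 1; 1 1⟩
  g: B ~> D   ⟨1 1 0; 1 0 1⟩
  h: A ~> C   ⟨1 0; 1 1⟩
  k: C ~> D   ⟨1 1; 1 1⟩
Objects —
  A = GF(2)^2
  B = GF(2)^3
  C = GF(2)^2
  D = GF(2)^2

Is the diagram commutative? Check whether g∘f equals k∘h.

Answer: DOES NOT COMMUTE

Work:
Along f;g (path 1):
  e0=⟨1,0⟩ f~>⟨0,0,1⟩ g~>⟨0,1⟩
  e1=⟨0,1⟩ f~>⟨0,1,1⟩ g~>⟨1,1⟩
  ⟦path⟧₁ = ⟨0 1; 1 1⟩
Along h;k (path 2):
  e0=⟨1,0⟩ h~>⟨1,1⟩ k~>⟨0,0⟩
  e1=⟨0,1⟩ h~>⟨0,1⟩ k~>⟨1,1⟩
  ⟦path⟧₂ = ⟨0 1; 0 1⟩
Equal? distinct morphisms ✗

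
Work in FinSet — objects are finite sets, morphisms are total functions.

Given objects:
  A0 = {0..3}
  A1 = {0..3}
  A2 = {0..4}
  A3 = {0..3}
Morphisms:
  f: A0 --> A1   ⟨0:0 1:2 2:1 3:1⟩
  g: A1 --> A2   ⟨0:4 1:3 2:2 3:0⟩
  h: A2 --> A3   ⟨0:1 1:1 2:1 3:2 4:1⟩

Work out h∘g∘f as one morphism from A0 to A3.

Answer: ⟨0:1 1:1 2:2 3:2⟩

Trace:
  0 f-->0 g-->4 h-->1
  1 f-->2 g-->2 h-->1
  2 f-->1 g-->3 h-->2
  3 f-->1 g-->3 h-->2
composite: ⟨0:1 1:1 2:2 3:2⟩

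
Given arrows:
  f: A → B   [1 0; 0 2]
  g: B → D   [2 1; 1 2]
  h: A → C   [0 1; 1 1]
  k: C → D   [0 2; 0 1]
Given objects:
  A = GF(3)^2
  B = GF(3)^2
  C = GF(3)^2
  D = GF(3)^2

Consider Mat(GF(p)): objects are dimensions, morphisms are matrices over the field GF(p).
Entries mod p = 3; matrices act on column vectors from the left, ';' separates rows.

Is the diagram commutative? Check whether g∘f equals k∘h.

Along f;g (path 1):
  e0=⟨1,0⟩ f→⟨1,0⟩ g→⟨2,1⟩
  e1=⟨0,1⟩ f→⟨0,2⟩ g→⟨2,1⟩
  composite₁ = [2 2; 1 1]
Along h;k (path 2):
  e0=⟨1,0⟩ h→⟨0,1⟩ k→⟨2,1⟩
  e1=⟨0,1⟩ h→⟨1,1⟩ k→⟨2,1⟩
  composite₂ = [2 2; 1 1]
Equal? equal; square commutes

Answer: COMMUTES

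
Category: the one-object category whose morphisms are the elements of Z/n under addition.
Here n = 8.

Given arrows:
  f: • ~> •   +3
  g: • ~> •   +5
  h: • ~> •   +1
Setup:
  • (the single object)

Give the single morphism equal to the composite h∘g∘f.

  0 +3≡3 +5≡0 +1≡1  (mod 8)
⟦path⟧: +1

Answer: +1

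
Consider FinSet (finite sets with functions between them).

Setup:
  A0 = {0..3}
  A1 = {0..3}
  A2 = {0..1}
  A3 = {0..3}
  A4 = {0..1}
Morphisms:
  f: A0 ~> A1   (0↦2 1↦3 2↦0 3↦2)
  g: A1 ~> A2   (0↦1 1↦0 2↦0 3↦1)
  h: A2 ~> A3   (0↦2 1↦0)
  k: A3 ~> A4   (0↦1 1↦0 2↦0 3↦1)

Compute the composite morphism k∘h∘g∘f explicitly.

Answer: (0↦0 1↦1 2↦1 3↦0)

Trace:
  0 f~>2 g~>0 h~>2 k~>0
  1 f~>3 g~>1 h~>0 k~>1
  2 f~>0 g~>1 h~>0 k~>1
  3 f~>2 g~>0 h~>2 k~>0
result: (0↦0 1↦1 2↦1 3↦0)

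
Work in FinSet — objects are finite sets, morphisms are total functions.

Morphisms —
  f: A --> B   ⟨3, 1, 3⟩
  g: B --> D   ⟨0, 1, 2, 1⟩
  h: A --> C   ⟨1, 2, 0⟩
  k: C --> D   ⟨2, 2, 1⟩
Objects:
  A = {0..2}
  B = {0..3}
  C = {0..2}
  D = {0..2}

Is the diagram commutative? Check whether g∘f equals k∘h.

1) trace f;g:
  0 f-->3 g-->1
  1 f-->1 g-->1
  2 f-->3 g-->1
  result₁ = ⟨1, 1, 1⟩
2) trace h;k:
  0 h-->1 k-->2
  1 h-->2 k-->1
  2 h-->0 k-->2
  result₂ = ⟨2, 1, 2⟩
Equal? differ; not commutative

Answer: DOES NOT COMMUTE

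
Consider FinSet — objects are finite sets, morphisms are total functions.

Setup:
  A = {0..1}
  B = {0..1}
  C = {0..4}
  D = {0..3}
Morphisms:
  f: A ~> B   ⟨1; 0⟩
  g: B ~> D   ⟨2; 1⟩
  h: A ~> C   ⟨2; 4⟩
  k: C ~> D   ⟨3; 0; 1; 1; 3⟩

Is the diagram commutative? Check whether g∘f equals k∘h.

Along f;g (path 1):
  0 f~>1 g~>1
  1 f~>0 g~>2
  result₁ = ⟨1; 2⟩
Along h;k (path 2):
  0 h~>2 k~>1
  1 h~>4 k~>3
  result₂ = ⟨1; 3⟩
Equal? differ; not commutative

Answer: DOES NOT COMMUTE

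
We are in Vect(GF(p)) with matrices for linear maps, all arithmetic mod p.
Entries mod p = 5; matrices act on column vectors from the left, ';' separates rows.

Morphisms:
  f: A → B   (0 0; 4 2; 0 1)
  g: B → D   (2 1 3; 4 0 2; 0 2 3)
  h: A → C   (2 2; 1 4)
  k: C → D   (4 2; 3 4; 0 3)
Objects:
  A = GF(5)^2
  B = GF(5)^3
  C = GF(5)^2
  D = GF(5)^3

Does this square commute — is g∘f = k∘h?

Answer: DOES NOT COMMUTE

Work:
Path 1 = f;g:
  e0=⟨1,0⟩ f→⟨0,4,0⟩ g→⟨4,0,3⟩
  e1=⟨0,1⟩ f→⟨0,2,1⟩ g→⟨0,2,2⟩
  result₁ = (4 0; 0 2; 3 2)
Path 2 = h;k:
  e0=⟨1,0⟩ h→⟨2,1⟩ k→⟨0,0,3⟩
  e1=⟨0,1⟩ h→⟨2,4⟩ k→⟨1,2,2⟩
  result₂ = (0 1; 0 2; 3 2)
Equal? distinct morphisms ✗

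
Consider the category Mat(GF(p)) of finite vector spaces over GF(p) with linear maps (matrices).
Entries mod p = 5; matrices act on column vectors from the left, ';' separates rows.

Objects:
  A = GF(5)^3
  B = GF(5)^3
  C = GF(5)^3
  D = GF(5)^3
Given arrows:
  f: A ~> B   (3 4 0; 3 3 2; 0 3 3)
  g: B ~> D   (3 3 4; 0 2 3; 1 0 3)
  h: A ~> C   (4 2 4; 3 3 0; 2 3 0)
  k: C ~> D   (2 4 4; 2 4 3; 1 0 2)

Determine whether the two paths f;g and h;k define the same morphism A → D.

Along f;g (path 1):
  e0=[1,0,0] f~>[3,3,0] g~>[3,1,3]
  e1=[0,1,0] f~>[4,3,3] g~>[3,0,3]
  e2=[0,0,1] f~>[0,2,3] g~>[3,3,4]
  result₁ = (3 3 3; 1 0 3; 3 3 4)
Along h;k (path 2):
  e0=[1,0,0] h~>[4,3,2] k~>[3,1,3]
  e1=[0,1,0] h~>[2,3,3] k~>[3,0,3]
  e2=[0,0,1] h~>[4,0,0] k~>[3,3,4]
  result₂ = (3 3 3; 1 0 3; 3 3 4)
Equal? equal; square commutes

Answer: COMMUTES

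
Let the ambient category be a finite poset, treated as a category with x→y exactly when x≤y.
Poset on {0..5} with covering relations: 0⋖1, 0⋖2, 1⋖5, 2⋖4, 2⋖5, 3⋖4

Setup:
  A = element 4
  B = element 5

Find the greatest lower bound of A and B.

Common predecessors of 4,5: {0,2}
  0 ≤ 2
  2 ≤ 2
glb = 2

Answer: A∧B = 2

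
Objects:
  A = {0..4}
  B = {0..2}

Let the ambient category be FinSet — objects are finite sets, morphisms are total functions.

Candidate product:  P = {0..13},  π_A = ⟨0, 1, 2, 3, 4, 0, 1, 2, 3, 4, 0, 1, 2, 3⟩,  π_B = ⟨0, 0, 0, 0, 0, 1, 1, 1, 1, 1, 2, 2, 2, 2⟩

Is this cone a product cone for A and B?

|A|·|B| = 5·3 = 15;  |P| = 14
  → cardinalities differ; no bijection possible.

Answer: NOT A VALID PRODUCT — |P|=14 ≠ |A|·|B|=15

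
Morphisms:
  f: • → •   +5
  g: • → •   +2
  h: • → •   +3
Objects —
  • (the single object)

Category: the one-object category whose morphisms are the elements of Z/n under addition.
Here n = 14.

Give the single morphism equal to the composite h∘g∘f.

  0 +5≡5 +2≡7 +3≡10  (mod 14)
composite: +10

Answer: +10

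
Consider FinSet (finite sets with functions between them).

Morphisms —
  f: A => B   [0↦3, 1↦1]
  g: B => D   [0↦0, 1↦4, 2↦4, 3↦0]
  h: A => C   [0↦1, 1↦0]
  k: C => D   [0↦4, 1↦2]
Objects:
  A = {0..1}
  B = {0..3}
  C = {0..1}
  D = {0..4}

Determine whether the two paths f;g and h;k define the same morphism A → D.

Path 1 = f;g:
  0 f=>3 g=>0
  1 f=>1 g=>4
  result₁ = [0↦0, 1↦4]
Path 2 = h;k:
  0 h=>1 k=>2
  1 h=>0 k=>4
  result₂ = [0↦2, 1↦4]
Equal? distinct morphisms ✗

Answer: DOES NOT COMMUTE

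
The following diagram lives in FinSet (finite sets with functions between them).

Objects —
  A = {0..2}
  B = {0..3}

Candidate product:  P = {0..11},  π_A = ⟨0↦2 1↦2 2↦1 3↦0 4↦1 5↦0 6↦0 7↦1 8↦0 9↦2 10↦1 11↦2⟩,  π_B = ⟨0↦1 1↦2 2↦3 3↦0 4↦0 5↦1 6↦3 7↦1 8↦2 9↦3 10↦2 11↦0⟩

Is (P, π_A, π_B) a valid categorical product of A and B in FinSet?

|A|·|B| = 3·4 = 12;  |P| = 12
Check the pairing map k ↦ (π_A(k), π_B(k)):
  0 ↦ (2,1)
  1 ↦ (2,2)
  2 ↦ (1,3)
  3 ↦ (0,0)
  4 ↦ (1,0)
  5 ↦ (0,1)
  6 ↦ (0,3)
  7 ↦ (1,1)
  8 ↦ (0,2)
  9 ↦ (2,3)
  10 ↦ (1,2)
  11 ↦ (2,0)
distinct pairs in image: 12 / 12 needed
  → bijection onto A×B; projections well-typed.

Answer: VALID PRODUCT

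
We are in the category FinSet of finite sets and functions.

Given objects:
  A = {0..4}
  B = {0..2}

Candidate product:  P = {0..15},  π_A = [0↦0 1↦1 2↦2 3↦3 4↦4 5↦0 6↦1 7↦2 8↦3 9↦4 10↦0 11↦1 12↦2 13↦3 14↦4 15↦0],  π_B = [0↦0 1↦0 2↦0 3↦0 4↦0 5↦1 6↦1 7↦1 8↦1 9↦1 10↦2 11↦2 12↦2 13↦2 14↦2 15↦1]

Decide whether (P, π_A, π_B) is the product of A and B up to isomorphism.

|A|·|B| = 5·3 = 15;  |P| = 16
  → cardinalities differ; no bijection possible.

Answer: NOT A VALID PRODUCT — |P|=16 ≠ |A|·|B|=15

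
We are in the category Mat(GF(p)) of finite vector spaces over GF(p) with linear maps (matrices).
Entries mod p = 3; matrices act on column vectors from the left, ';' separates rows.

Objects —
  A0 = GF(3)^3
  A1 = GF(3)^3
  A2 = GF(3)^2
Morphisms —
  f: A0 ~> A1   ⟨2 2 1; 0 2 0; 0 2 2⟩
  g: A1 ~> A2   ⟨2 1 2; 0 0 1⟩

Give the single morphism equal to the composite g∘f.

  e0=(1,0,0) f~>(2,0,0) g~>(1,0)
  e1=(0,1,0) f~>(2,2,2) g~>(1,2)
  e2=(0,0,1) f~>(1,0,2) g~>(0,2)
⟦path⟧: ⟨1 1 0; 0 2 2⟩

Answer: ⟨1 1 0; 0 2 2⟩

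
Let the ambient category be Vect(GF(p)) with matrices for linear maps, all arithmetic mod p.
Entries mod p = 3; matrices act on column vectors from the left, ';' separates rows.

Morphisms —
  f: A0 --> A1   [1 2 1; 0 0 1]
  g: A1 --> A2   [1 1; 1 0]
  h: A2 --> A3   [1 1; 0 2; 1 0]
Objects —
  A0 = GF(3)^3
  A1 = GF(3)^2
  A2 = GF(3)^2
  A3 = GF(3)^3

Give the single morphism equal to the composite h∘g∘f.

  e0=⟨1,0,0⟩ f-->⟨1,0⟩ g-->⟨1,1⟩ h-->⟨2,2,1⟩
  e1=⟨0,1,0⟩ f-->⟨2,0⟩ g-->⟨2,2⟩ h-->⟨1,1,2⟩
  e2=⟨0,0,1⟩ f-->⟨1,1⟩ g-->⟨2,1⟩ h-->⟨0,2,2⟩
composite: [2 1 0; 2 1 2; 1 2 2]

Answer: [2 1 0; 2 1 2; 1 2 2]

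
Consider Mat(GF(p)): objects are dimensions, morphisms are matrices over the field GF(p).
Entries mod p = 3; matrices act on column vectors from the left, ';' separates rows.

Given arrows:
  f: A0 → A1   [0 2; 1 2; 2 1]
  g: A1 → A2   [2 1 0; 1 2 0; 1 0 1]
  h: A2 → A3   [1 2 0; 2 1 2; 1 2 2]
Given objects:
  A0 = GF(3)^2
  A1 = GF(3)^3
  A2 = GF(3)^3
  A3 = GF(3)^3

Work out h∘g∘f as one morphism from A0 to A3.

Answer: [2 0; 2 0; 0 0]

Trace:
  e0=(1,0) f→(0,1,2) g→(1,2,2) h→(2,2,0)
  e1=(0,1) f→(2,2,1) g→(0,0,0) h→(0,0,0)
⟦path⟧: [2 0; 2 0; 0 0]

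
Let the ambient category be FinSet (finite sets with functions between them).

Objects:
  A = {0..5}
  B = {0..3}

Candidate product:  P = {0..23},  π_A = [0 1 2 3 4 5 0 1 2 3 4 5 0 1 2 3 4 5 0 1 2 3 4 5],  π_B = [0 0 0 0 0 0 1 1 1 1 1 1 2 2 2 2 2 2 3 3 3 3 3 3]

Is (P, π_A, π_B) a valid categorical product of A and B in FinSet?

|A|·|B| = 6·4 = 24;  |P| = 24
Check the pairing map k ↦ (π_A(k), π_B(k)):
  0 -> (0,0)
  1 -> (1,0)
  2 -> (2,0)
  3 -> (3,0)
  4 -> (4,0)
  5 -> (5,0)
  6 -> (0,1)
  7 -> (1,1)
  8 -> (2,1)
  9 -> (3,1)
  10 -> (4,1)
  11 -> (5,1)
  12 -> (0,2)
  13 -> (1,2)
  14 -> (2,2)
  15 -> (3,2)
  16 -> (4,2)
  17 -> (5,2)
  18 -> (0,3)
  19 -> (1,3)
  20 -> (2,3)
  21 -> (3,3)
  22 -> (4,3)
  23 -> (5,3)
distinct pairs in image: 24 / 24 needed
  → bijection onto A×B; projections well-typed.

Answer: VALID PRODUCT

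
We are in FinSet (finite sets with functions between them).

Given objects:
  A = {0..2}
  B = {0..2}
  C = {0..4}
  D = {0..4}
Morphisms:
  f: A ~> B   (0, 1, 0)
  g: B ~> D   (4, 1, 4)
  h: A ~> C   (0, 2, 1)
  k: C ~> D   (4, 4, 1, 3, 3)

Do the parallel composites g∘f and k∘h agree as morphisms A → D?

1) trace f;g:
  0 f~>0 g~>4
  1 f~>1 g~>1
  2 f~>0 g~>4
  result₁ = (4, 1, 4)
2) trace h;k:
  0 h~>0 k~>4
  1 h~>2 k~>1
  2 h~>1 k~>4
  result₂ = (4, 1, 4)
Equal? same morphism ✓

Answer: COMMUTES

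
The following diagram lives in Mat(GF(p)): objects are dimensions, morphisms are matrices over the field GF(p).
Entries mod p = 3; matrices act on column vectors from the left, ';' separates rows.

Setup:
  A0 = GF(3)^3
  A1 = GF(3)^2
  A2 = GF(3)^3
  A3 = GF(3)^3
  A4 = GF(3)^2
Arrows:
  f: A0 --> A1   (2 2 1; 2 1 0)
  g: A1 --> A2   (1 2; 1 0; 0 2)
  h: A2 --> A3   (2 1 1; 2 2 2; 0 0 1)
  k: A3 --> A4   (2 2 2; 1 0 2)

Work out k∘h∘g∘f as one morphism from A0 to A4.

Answer: (2 0 2; 2 1 0)

Trace:
  e0=[1,0,0] f-->[2,2] g-->[0,2,1] h-->[0,0,1] k-->[2,2]
  e1=[0,1,0] f-->[2,1] g-->[1,2,2] h-->[0,1,2] k-->[0,1]
  e2=[0,0,1] f-->[1,0] g-->[1,1,0] h-->[0,1,0] k-->[2,0]
result: (2 0 2; 2 1 0)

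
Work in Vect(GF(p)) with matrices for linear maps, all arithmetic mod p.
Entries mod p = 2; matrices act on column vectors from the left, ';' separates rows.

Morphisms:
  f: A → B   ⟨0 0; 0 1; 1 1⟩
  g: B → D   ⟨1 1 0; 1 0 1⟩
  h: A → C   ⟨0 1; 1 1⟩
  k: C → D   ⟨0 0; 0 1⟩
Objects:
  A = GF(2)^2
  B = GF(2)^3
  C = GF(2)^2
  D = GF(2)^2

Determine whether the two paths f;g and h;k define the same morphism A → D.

Answer: DOES NOT COMMUTE

Derivation:
1) trace f;g:
  e0=(1,0) f→(0,0,1) g→(0,1)
  e1=(0,1) f→(0,1,1) g→(1,1)
  result₁ = ⟨0 1; 1 1⟩
2) trace h;k:
  e0=(1,0) h→(0,1) k→(0,1)
  e1=(0,1) h→(1,1) k→(0,1)
  result₂ = ⟨0 0; 1 1⟩
Equal? differ; not commutative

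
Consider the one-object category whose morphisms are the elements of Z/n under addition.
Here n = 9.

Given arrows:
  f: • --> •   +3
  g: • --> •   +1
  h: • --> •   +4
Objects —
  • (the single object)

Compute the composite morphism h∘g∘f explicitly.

  0 +3≡3 +1≡4 +4≡8  (mod 9)
⟦path⟧: +8

Answer: +8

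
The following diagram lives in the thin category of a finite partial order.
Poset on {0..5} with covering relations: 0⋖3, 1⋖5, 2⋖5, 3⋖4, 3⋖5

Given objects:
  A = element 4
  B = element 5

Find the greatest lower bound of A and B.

Common predecessors of 4,5: {0,3}
  0 ⊑ 3
  3 ⊑ 3
glb = 3

Answer: A∧B = 3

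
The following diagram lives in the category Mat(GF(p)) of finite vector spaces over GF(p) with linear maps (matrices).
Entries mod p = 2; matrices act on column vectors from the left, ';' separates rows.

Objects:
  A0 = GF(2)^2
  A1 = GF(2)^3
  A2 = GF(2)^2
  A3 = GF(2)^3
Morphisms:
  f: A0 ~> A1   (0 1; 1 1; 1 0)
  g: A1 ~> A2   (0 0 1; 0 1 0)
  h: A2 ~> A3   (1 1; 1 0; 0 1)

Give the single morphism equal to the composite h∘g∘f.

  e0=[1,0] f~>[0,1,1] g~>[1,1] h~>[0,1,1]
  e1=[0,1] f~>[1,1,0] g~>[0,1] h~>[1,0,1]
⟦path⟧: (0 1; 1 0; 1 1)

Answer: (0 1; 1 0; 1 1)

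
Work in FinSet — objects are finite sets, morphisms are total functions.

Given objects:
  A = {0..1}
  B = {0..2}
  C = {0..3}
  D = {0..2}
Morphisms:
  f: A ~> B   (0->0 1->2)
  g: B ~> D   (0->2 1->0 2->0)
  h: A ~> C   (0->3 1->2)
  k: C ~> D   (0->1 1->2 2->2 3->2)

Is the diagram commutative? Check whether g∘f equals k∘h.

Path 1 = f;g:
  0 f~>0 g~>2
  1 f~>2 g~>0
  result₁ = (0->2 1->0)
Path 2 = h;k:
  0 h~>3 k~>2
  1 h~>2 k~>2
  result₂ = (0->2 1->2)
Equal? NO — does not commute

Answer: DOES NOT COMMUTE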